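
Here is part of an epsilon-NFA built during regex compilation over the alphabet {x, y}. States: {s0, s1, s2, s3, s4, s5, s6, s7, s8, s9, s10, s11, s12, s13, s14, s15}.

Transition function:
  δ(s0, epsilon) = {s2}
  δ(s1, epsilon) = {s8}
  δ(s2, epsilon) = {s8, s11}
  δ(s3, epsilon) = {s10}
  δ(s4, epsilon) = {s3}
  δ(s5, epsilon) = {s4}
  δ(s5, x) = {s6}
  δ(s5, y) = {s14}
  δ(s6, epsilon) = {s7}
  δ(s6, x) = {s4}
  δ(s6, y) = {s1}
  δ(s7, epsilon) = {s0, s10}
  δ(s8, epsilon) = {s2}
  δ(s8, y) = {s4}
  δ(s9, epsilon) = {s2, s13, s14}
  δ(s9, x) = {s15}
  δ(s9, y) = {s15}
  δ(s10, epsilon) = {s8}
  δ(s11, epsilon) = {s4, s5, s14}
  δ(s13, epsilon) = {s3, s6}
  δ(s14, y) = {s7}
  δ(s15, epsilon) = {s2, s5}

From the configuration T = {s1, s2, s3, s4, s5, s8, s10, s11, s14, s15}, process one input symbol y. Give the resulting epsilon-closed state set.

{s0, s2, s3, s4, s5, s7, s8, s10, s11, s14}

s5 on y → {s14}.
s8 on y → {s4}.
s14 on y → {s7}.
No y-transition from s1, s2, s3, s4, s10, s11, s15.
Union after reading y: {s4, s7, s14}.
Now take the epsilon-closure:
From s4 via epsilon: add s3.
From s7 via epsilon: add s0, s10.
From s0 via epsilon: add s2.
From s10 via epsilon: add s8.
From s2 via epsilon: add s11.
From s11 via epsilon: add s5.
No new states can be added; the closed set is {s0, s2, s3, s4, s5, s7, s8, s10, s11, s14}.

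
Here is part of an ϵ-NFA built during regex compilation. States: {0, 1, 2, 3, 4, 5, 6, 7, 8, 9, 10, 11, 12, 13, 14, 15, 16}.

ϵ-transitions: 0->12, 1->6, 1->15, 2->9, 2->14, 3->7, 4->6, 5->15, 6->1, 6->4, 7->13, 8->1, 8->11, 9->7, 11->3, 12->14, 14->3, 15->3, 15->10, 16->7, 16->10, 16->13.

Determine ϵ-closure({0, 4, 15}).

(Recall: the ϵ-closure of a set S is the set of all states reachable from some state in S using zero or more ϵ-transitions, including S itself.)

Start with {0, 4, 15}.
From 0 via ϵ: add 12.
From 4 via ϵ: add 6.
From 15 via ϵ: add 3, 10.
From 3 via ϵ: add 7.
From 6 via ϵ: add 1.
From 12 via ϵ: add 14.
From 7 via ϵ: add 13.
No new states can be added; the closed set is {0, 1, 3, 4, 6, 7, 10, 12, 13, 14, 15}.

{0, 1, 3, 4, 6, 7, 10, 12, 13, 14, 15}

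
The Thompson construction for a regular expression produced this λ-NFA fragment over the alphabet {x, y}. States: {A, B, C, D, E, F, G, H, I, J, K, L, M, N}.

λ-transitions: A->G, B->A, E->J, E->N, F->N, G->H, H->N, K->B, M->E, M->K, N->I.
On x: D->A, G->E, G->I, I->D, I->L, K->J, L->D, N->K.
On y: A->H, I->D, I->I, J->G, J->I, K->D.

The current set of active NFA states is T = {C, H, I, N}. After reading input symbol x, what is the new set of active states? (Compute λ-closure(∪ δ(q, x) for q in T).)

I on x → {D, L}.
N on x → {K}.
No x-transition from C, H.
Union after reading x: {D, K, L}.
Now take the λ-closure:
From K via λ: add B.
From B via λ: add A.
From A via λ: add G.
From G via λ: add H.
From H via λ: add N.
From N via λ: add I.
No new states can be added; the closed set is {A, B, D, G, H, I, K, L, N}.

{A, B, D, G, H, I, K, L, N}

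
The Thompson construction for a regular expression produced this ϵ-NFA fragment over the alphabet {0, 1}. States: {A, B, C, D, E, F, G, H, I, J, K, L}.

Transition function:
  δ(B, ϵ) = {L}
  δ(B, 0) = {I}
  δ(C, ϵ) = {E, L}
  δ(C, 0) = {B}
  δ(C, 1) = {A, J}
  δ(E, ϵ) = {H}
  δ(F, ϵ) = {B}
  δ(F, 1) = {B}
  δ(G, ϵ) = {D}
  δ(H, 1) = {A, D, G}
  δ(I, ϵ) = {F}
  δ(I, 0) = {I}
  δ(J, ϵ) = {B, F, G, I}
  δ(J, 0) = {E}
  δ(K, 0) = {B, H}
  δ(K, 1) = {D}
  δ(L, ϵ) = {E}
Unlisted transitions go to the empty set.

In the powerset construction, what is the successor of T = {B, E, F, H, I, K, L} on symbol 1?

F on 1 → {B}.
H on 1 → {A, D, G}.
K on 1 → {D}.
No 1-transition from B, E, I, L.
Union after reading 1: {A, B, D, G}.
Now take the ϵ-closure:
From B via ϵ: add L.
From L via ϵ: add E.
From E via ϵ: add H.
No new states can be added; the closed set is {A, B, D, E, G, H, L}.

{A, B, D, E, G, H, L}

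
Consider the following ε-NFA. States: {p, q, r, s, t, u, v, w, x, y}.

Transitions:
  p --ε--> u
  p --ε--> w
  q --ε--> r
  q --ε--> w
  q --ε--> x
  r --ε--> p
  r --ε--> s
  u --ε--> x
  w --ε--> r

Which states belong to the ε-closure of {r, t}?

Start with {r, t}.
From r via ε: add p, s.
From p via ε: add u, w.
From u via ε: add x.
No new states can be added; the closed set is {p, r, s, t, u, w, x}.

{p, r, s, t, u, w, x}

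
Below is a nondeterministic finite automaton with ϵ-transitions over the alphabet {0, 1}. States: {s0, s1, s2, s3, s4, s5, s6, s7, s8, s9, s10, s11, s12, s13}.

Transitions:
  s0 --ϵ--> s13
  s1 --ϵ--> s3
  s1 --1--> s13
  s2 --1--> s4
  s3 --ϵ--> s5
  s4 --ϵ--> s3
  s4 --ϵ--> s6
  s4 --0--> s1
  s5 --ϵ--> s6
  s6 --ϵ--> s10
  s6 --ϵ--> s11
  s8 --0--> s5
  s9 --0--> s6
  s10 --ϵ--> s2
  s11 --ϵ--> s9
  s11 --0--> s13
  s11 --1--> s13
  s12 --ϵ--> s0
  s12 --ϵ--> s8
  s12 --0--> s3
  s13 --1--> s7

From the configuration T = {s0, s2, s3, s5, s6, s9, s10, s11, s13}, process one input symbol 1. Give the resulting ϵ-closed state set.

s2 on 1 → {s4}.
s11 on 1 → {s13}.
s13 on 1 → {s7}.
No 1-transition from s0, s3, s5, s6, s9, s10.
Union after reading 1: {s4, s7, s13}.
Now take the ϵ-closure:
From s4 via ϵ: add s3, s6.
From s3 via ϵ: add s5.
From s6 via ϵ: add s10, s11.
From s10 via ϵ: add s2.
From s11 via ϵ: add s9.
No new states can be added; the closed set is {s2, s3, s4, s5, s6, s7, s9, s10, s11, s13}.

{s2, s3, s4, s5, s6, s7, s9, s10, s11, s13}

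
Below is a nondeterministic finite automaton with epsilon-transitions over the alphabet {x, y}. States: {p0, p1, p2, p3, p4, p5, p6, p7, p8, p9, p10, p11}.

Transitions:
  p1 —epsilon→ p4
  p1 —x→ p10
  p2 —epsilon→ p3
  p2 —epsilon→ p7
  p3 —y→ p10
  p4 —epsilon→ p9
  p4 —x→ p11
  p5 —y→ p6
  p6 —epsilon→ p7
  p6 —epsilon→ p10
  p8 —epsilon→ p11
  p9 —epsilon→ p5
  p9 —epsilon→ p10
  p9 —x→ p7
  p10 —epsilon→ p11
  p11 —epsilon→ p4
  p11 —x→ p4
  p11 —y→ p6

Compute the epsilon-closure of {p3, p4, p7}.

{p3, p4, p5, p7, p9, p10, p11}

Start with {p3, p4, p7}.
From p4 via epsilon: add p9.
From p9 via epsilon: add p5, p10.
From p10 via epsilon: add p11.
No new states can be added; the closed set is {p3, p4, p5, p7, p9, p10, p11}.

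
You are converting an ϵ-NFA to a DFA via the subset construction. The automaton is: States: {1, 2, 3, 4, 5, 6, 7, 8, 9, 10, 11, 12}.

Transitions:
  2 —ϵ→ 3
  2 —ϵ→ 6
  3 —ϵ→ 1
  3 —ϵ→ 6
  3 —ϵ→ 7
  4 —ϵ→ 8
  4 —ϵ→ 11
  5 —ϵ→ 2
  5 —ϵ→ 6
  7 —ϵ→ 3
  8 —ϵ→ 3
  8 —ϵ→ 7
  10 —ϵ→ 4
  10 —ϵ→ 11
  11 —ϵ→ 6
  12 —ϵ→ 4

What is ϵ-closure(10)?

Start with {10}.
From 10 via ϵ: add 4, 11.
From 4 via ϵ: add 8.
From 11 via ϵ: add 6.
From 8 via ϵ: add 3, 7.
From 3 via ϵ: add 1.
No new states can be added; the closed set is {1, 3, 4, 6, 7, 8, 10, 11}.

{1, 3, 4, 6, 7, 8, 10, 11}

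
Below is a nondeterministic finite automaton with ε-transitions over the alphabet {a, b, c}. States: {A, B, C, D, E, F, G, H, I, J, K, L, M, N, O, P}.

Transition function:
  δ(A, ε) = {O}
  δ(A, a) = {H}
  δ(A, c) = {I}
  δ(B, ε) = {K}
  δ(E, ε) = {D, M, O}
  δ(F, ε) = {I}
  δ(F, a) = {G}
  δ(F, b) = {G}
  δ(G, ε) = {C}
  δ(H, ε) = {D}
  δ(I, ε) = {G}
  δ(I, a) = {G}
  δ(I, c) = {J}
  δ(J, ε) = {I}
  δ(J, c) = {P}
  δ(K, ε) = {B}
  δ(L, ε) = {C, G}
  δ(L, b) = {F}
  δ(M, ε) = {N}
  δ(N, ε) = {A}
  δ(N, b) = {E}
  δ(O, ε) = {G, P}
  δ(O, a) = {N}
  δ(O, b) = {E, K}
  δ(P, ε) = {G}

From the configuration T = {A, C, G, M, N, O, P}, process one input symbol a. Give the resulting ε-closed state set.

A on a → {H}.
O on a → {N}.
No a-transition from C, G, M, N, P.
Union after reading a: {H, N}.
Now take the ε-closure:
From H via ε: add D.
From N via ε: add A.
From A via ε: add O.
From O via ε: add G, P.
From G via ε: add C.
No new states can be added; the closed set is {A, C, D, G, H, N, O, P}.

{A, C, D, G, H, N, O, P}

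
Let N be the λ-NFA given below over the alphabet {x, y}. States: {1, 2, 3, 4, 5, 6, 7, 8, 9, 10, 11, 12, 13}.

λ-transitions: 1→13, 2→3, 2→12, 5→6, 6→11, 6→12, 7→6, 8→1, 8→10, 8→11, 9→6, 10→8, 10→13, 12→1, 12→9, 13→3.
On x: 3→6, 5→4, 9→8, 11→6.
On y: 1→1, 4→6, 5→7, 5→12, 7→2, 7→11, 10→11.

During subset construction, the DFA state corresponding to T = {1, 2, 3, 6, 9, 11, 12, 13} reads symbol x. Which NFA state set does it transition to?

{1, 3, 6, 8, 9, 10, 11, 12, 13}

3 on x → {6}.
9 on x → {8}.
11 on x → {6}.
No x-transition from 1, 2, 6, 12, 13.
Union after reading x: {6, 8}.
Now take the λ-closure:
From 6 via λ: add 11, 12.
From 8 via λ: add 1, 10.
From 1 via λ: add 13.
From 12 via λ: add 9.
From 13 via λ: add 3.
No new states can be added; the closed set is {1, 3, 6, 8, 9, 10, 11, 12, 13}.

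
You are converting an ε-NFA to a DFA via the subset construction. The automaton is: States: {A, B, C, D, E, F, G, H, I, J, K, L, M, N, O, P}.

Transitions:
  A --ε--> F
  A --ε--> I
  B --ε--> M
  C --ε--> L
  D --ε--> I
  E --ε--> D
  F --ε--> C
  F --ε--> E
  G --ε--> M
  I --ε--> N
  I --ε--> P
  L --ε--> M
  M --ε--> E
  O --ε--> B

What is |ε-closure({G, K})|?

Start with {G, K}.
From G via ε: add M.
From M via ε: add E.
From E via ε: add D.
From D via ε: add I.
From I via ε: add N, P.
ε-closure = {D, E, G, I, K, M, N, P}, which has 8 states.

8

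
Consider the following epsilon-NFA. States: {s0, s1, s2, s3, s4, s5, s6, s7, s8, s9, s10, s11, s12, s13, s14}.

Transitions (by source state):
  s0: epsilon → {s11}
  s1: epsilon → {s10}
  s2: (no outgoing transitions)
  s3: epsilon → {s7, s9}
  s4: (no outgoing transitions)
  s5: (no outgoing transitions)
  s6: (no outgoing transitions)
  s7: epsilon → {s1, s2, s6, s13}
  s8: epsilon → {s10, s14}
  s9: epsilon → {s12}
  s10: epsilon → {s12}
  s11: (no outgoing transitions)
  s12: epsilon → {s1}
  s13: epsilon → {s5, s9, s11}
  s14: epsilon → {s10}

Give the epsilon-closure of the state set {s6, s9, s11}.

{s1, s6, s9, s10, s11, s12}

Start with {s6, s9, s11}.
From s9 via epsilon: add s12.
From s12 via epsilon: add s1.
From s1 via epsilon: add s10.
No new states can be added; the closed set is {s1, s6, s9, s10, s11, s12}.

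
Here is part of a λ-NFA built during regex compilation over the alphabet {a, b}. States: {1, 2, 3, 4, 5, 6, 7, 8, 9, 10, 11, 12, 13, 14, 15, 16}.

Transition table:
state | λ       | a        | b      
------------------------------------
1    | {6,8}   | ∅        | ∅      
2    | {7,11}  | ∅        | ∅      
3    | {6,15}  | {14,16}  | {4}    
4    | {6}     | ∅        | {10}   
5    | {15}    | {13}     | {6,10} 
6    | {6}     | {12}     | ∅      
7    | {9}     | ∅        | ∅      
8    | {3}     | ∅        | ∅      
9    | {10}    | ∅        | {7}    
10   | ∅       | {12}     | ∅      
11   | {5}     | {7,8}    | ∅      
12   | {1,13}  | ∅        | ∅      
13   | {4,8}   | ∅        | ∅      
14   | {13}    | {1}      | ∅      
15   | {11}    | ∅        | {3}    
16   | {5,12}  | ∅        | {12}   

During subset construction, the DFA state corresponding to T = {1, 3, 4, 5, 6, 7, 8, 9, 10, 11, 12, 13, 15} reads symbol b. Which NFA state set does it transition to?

3 on b → {4}.
4 on b → {10}.
5 on b → {6, 10}.
9 on b → {7}.
15 on b → {3}.
No b-transition from 1, 6, 7, 8, 10, 11, 12, 13.
Union after reading b: {3, 4, 6, 7, 10}.
Now take the λ-closure:
From 3 via λ: add 15.
From 7 via λ: add 9.
From 15 via λ: add 11.
From 11 via λ: add 5.
No new states can be added; the closed set is {3, 4, 5, 6, 7, 9, 10, 11, 15}.

{3, 4, 5, 6, 7, 9, 10, 11, 15}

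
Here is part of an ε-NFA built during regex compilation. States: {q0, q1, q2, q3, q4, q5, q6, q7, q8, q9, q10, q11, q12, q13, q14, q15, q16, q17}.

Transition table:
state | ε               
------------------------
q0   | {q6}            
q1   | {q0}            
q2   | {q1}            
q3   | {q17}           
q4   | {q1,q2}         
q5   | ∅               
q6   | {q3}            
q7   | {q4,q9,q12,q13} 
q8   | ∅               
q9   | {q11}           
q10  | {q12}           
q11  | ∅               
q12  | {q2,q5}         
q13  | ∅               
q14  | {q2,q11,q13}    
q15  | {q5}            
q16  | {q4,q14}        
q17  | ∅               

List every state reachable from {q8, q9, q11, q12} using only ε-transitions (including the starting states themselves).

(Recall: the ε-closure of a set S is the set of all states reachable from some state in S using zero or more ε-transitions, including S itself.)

Start with {q8, q9, q11, q12}.
From q12 via ε: add q2, q5.
From q2 via ε: add q1.
From q1 via ε: add q0.
From q0 via ε: add q6.
From q6 via ε: add q3.
From q3 via ε: add q17.
No new states can be added; the closed set is {q0, q1, q2, q3, q5, q6, q8, q9, q11, q12, q17}.

{q0, q1, q2, q3, q5, q6, q8, q9, q11, q12, q17}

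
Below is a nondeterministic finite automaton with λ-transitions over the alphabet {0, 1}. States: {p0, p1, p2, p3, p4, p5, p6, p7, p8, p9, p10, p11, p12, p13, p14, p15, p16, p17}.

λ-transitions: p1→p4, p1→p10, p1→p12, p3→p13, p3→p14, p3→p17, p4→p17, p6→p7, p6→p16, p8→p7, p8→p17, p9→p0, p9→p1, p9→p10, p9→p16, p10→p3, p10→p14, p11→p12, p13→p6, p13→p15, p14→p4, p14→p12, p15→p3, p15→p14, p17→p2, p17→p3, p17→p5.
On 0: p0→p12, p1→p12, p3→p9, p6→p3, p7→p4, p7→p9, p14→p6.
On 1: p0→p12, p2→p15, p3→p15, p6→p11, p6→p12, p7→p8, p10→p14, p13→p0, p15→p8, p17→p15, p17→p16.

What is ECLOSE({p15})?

Start with {p15}.
From p15 via λ: add p3, p14.
From p3 via λ: add p13, p17.
From p14 via λ: add p4, p12.
From p13 via λ: add p6.
From p17 via λ: add p2, p5.
From p6 via λ: add p7, p16.
No new states can be added; the closed set is {p2, p3, p4, p5, p6, p7, p12, p13, p14, p15, p16, p17}.

{p2, p3, p4, p5, p6, p7, p12, p13, p14, p15, p16, p17}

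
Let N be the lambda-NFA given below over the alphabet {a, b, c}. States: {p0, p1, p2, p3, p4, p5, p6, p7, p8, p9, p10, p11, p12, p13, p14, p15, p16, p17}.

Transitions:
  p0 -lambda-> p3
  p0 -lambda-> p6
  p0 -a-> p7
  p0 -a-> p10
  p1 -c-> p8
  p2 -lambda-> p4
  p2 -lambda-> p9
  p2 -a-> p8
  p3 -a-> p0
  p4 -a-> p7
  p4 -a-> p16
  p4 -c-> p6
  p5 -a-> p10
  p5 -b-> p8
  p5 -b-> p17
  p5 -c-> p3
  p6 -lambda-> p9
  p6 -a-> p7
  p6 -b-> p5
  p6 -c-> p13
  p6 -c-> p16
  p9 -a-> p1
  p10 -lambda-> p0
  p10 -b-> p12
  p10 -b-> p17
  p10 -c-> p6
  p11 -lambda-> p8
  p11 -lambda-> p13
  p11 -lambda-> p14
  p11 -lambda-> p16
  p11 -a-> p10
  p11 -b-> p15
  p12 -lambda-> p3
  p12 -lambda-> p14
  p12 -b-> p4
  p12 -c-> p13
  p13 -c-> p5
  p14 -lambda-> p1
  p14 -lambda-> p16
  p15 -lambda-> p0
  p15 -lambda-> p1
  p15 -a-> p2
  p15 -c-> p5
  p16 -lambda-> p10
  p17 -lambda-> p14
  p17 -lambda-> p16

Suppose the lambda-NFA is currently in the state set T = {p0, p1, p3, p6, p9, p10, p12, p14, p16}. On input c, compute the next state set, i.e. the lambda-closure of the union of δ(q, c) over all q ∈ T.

{p0, p3, p6, p8, p9, p10, p13, p16}

p1 on c → {p8}.
p6 on c → {p13, p16}.
p10 on c → {p6}.
p12 on c → {p13}.
No c-transition from p0, p3, p9, p14, p16.
Union after reading c: {p6, p8, p13, p16}.
Now take the lambda-closure:
From p6 via lambda: add p9.
From p16 via lambda: add p10.
From p10 via lambda: add p0.
From p0 via lambda: add p3.
No new states can be added; the closed set is {p0, p3, p6, p8, p9, p10, p13, p16}.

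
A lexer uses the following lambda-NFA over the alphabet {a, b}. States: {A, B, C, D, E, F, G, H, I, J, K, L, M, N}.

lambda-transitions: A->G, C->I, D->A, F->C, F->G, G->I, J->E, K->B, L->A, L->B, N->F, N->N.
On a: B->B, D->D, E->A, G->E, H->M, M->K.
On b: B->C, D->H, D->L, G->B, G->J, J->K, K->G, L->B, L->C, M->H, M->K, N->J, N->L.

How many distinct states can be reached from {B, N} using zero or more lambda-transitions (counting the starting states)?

6

Start with {B, N}.
From N via lambda: add F.
From F via lambda: add C, G.
From C via lambda: add I.
lambda-closure = {B, C, F, G, I, N}, which has 6 states.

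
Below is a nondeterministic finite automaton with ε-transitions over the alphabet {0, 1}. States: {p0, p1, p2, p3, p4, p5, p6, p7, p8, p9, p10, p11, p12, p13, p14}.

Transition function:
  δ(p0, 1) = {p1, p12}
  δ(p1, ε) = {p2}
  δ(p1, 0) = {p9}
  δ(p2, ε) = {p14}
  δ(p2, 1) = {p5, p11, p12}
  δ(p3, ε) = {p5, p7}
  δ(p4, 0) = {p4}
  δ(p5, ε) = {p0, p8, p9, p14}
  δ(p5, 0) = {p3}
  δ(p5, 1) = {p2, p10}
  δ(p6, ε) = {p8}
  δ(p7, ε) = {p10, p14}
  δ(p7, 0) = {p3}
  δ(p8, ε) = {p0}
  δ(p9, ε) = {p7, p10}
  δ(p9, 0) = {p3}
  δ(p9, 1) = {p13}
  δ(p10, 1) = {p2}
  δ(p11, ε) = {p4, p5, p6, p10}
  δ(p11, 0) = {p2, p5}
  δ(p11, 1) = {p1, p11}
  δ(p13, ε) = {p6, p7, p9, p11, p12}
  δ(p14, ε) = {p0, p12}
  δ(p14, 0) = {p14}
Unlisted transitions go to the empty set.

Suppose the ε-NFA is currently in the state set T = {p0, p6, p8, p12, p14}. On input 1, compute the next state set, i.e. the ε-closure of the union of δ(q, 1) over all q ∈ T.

{p0, p1, p2, p12, p14}

p0 on 1 → {p1, p12}.
No 1-transition from p6, p8, p12, p14.
Union after reading 1: {p1, p12}.
Now take the ε-closure:
From p1 via ε: add p2.
From p2 via ε: add p14.
From p14 via ε: add p0.
No new states can be added; the closed set is {p0, p1, p2, p12, p14}.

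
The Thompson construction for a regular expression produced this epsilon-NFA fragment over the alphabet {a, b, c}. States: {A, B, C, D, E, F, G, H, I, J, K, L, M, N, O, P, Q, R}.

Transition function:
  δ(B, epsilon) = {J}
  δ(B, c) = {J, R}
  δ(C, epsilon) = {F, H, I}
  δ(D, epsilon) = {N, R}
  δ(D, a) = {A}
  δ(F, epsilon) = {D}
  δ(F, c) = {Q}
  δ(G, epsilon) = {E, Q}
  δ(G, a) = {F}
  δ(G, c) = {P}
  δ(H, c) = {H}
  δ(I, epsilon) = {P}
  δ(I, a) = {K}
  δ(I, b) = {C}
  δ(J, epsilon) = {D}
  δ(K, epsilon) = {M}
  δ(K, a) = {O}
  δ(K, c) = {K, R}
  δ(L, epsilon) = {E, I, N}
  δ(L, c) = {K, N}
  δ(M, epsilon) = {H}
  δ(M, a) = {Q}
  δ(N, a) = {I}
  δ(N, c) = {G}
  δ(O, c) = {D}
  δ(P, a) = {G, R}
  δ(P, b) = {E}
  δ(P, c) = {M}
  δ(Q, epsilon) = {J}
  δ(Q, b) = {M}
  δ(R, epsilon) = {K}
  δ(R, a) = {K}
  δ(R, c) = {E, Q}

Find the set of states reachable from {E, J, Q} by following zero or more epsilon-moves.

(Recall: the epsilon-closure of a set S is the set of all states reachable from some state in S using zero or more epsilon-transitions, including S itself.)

{D, E, H, J, K, M, N, Q, R}

Start with {E, J, Q}.
From J via epsilon: add D.
From D via epsilon: add N, R.
From R via epsilon: add K.
From K via epsilon: add M.
From M via epsilon: add H.
No new states can be added; the closed set is {D, E, H, J, K, M, N, Q, R}.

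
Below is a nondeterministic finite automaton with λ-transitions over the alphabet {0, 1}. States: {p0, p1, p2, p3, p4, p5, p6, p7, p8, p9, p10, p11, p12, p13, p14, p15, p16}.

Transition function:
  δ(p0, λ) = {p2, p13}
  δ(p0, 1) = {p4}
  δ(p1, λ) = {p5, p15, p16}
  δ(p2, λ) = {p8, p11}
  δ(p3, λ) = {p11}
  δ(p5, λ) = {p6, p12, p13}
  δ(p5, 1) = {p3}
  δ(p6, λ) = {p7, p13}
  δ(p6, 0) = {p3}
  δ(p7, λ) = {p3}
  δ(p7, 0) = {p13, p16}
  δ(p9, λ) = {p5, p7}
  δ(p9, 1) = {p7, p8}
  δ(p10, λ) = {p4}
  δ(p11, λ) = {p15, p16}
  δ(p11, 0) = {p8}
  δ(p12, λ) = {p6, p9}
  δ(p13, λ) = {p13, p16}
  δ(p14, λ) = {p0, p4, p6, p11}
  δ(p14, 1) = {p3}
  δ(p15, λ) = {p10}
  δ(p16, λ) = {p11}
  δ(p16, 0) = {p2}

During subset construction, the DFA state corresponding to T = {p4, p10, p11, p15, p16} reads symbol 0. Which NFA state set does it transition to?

{p2, p4, p8, p10, p11, p15, p16}

p11 on 0 → {p8}.
p16 on 0 → {p2}.
No 0-transition from p4, p10, p15.
Union after reading 0: {p2, p8}.
Now take the λ-closure:
From p2 via λ: add p11.
From p11 via λ: add p15, p16.
From p15 via λ: add p10.
From p10 via λ: add p4.
No new states can be added; the closed set is {p2, p4, p8, p10, p11, p15, p16}.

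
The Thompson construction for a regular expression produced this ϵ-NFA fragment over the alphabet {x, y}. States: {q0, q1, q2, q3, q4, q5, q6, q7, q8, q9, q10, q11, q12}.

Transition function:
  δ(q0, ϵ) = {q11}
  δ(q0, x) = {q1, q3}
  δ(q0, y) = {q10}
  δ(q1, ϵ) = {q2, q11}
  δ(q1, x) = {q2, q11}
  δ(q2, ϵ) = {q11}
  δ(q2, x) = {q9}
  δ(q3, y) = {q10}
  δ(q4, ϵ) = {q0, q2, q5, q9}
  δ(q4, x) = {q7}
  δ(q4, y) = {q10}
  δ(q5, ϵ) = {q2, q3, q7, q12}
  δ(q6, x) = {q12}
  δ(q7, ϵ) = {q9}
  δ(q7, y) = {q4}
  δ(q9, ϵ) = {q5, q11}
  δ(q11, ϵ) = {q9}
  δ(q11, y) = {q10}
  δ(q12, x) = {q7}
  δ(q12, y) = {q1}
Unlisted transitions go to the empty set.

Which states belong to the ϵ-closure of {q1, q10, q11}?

Start with {q1, q10, q11}.
From q1 via ϵ: add q2.
From q11 via ϵ: add q9.
From q9 via ϵ: add q5.
From q5 via ϵ: add q3, q7, q12.
No new states can be added; the closed set is {q1, q2, q3, q5, q7, q9, q10, q11, q12}.

{q1, q2, q3, q5, q7, q9, q10, q11, q12}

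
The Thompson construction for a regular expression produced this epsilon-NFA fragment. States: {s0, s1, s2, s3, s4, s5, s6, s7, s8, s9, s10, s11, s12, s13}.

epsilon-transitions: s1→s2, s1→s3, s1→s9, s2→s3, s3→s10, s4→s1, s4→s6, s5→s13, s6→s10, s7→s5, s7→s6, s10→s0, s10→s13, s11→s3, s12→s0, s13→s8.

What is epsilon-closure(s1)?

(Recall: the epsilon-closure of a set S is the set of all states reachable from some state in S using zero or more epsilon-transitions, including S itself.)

Start with {s1}.
From s1 via epsilon: add s2, s3, s9.
From s3 via epsilon: add s10.
From s10 via epsilon: add s0, s13.
From s13 via epsilon: add s8.
No new states can be added; the closed set is {s0, s1, s2, s3, s8, s9, s10, s13}.

{s0, s1, s2, s3, s8, s9, s10, s13}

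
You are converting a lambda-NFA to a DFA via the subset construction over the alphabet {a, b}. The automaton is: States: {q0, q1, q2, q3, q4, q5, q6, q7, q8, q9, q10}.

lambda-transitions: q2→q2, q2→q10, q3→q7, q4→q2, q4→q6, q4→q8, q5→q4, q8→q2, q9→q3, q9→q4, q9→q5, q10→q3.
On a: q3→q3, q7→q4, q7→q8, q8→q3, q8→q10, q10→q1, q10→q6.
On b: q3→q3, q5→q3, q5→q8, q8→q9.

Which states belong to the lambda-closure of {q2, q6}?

Start with {q2, q6}.
From q2 via lambda: add q10.
From q10 via lambda: add q3.
From q3 via lambda: add q7.
No new states can be added; the closed set is {q2, q3, q6, q7, q10}.

{q2, q3, q6, q7, q10}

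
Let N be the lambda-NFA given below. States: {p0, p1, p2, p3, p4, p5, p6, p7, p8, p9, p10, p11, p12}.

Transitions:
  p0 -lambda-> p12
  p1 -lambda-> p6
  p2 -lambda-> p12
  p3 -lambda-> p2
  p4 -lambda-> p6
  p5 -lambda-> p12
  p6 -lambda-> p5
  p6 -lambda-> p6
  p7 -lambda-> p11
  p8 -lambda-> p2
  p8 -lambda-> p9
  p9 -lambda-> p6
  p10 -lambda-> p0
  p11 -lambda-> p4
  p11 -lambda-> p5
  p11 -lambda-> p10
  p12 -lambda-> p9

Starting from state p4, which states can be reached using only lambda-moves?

{p4, p5, p6, p9, p12}

Start with {p4}.
From p4 via lambda: add p6.
From p6 via lambda: add p5.
From p5 via lambda: add p12.
From p12 via lambda: add p9.
No new states can be added; the closed set is {p4, p5, p6, p9, p12}.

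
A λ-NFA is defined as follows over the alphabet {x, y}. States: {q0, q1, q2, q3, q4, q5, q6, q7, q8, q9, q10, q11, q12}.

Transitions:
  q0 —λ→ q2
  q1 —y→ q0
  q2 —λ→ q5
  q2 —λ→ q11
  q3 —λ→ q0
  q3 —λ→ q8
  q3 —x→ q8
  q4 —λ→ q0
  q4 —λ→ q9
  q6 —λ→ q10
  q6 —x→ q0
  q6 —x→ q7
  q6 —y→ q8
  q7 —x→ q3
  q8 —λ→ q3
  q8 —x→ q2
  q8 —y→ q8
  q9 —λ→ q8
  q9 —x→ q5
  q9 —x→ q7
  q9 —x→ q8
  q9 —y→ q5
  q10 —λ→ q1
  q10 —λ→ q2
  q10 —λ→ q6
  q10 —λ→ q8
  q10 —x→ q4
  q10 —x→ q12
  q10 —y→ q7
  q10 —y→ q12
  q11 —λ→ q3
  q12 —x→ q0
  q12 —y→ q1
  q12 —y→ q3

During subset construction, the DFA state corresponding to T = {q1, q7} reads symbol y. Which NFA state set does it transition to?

q1 on y → {q0}.
No y-transition from q7.
Union after reading y: {q0}.
Now take the λ-closure:
From q0 via λ: add q2.
From q2 via λ: add q5, q11.
From q11 via λ: add q3.
From q3 via λ: add q8.
No new states can be added; the closed set is {q0, q2, q3, q5, q8, q11}.

{q0, q2, q3, q5, q8, q11}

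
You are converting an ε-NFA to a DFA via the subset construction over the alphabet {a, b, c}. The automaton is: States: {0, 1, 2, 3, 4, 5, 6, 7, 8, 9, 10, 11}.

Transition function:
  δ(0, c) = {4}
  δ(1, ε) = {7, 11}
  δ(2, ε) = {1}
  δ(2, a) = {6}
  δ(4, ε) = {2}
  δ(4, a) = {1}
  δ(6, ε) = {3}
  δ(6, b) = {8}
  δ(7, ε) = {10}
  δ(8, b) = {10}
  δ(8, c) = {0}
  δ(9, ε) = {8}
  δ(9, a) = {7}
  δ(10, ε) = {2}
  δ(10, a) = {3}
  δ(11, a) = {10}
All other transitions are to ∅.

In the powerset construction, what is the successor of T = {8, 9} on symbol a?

9 on a → {7}.
No a-transition from 8.
Union after reading a: {7}.
Now take the ε-closure:
From 7 via ε: add 10.
From 10 via ε: add 2.
From 2 via ε: add 1.
From 1 via ε: add 11.
No new states can be added; the closed set is {1, 2, 7, 10, 11}.

{1, 2, 7, 10, 11}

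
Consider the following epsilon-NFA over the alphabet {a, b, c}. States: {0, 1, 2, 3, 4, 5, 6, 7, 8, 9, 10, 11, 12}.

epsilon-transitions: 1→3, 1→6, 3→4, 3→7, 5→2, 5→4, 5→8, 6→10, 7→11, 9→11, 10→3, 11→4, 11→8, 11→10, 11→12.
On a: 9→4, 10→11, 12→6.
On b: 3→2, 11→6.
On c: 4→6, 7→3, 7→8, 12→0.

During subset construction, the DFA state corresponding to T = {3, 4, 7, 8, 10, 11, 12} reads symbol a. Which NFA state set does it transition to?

{3, 4, 6, 7, 8, 10, 11, 12}

10 on a → {11}.
12 on a → {6}.
No a-transition from 3, 4, 7, 8, 11.
Union after reading a: {6, 11}.
Now take the epsilon-closure:
From 6 via epsilon: add 10.
From 11 via epsilon: add 4, 8, 12.
From 10 via epsilon: add 3.
From 3 via epsilon: add 7.
No new states can be added; the closed set is {3, 4, 6, 7, 8, 10, 11, 12}.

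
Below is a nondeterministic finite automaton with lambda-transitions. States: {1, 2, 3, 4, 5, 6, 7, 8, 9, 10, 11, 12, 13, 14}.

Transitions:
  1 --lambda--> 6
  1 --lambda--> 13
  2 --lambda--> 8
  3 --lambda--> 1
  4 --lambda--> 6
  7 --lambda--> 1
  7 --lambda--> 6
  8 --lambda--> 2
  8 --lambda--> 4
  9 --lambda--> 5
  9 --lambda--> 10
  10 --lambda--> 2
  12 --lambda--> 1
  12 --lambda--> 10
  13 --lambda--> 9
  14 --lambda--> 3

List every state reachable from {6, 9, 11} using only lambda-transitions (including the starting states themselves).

{2, 4, 5, 6, 8, 9, 10, 11}

Start with {6, 9, 11}.
From 9 via lambda: add 5, 10.
From 10 via lambda: add 2.
From 2 via lambda: add 8.
From 8 via lambda: add 4.
No new states can be added; the closed set is {2, 4, 5, 6, 8, 9, 10, 11}.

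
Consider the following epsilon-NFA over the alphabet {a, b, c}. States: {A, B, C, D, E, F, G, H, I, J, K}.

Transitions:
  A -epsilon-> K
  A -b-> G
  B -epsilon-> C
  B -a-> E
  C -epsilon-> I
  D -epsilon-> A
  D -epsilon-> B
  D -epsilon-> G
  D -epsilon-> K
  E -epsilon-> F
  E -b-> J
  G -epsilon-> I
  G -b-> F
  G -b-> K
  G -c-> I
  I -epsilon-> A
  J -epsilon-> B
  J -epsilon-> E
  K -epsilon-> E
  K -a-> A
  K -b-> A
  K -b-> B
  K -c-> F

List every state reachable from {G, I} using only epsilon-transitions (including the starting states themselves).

{A, E, F, G, I, K}

Start with {G, I}.
From I via epsilon: add A.
From A via epsilon: add K.
From K via epsilon: add E.
From E via epsilon: add F.
No new states can be added; the closed set is {A, E, F, G, I, K}.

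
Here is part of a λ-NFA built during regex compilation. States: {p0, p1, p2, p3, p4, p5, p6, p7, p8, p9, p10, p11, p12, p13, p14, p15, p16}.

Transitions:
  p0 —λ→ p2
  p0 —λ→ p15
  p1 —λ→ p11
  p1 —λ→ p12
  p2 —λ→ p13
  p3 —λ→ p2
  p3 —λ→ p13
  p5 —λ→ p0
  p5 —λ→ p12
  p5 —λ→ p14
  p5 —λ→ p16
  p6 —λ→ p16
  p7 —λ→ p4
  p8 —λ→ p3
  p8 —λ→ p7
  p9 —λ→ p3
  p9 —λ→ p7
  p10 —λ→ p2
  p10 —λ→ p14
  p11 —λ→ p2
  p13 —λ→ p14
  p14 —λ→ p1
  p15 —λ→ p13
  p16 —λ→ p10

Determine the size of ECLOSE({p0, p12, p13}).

8

Start with {p0, p12, p13}.
From p0 via λ: add p2, p15.
From p13 via λ: add p14.
From p14 via λ: add p1.
From p1 via λ: add p11.
λ-closure = {p0, p1, p2, p11, p12, p13, p14, p15}, which has 8 states.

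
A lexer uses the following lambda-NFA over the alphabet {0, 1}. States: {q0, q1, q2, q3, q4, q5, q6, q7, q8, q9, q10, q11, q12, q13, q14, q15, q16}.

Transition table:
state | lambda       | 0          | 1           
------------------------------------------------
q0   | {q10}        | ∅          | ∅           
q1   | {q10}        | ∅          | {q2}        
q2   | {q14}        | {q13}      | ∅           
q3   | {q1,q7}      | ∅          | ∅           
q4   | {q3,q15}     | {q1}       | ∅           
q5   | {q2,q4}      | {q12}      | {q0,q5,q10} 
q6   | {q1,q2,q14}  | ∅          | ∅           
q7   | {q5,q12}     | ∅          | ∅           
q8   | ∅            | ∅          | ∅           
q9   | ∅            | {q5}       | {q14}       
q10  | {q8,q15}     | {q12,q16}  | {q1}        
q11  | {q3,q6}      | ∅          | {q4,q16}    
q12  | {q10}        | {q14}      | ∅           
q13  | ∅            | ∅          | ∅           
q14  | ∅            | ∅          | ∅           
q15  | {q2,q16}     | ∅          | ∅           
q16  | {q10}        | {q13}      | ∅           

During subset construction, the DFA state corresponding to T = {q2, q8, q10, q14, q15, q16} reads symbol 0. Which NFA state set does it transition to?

{q2, q8, q10, q12, q13, q14, q15, q16}

q2 on 0 → {q13}.
q10 on 0 → {q12, q16}.
q16 on 0 → {q13}.
No 0-transition from q8, q14, q15.
Union after reading 0: {q12, q13, q16}.
Now take the lambda-closure:
From q12 via lambda: add q10.
From q10 via lambda: add q8, q15.
From q15 via lambda: add q2.
From q2 via lambda: add q14.
No new states can be added; the closed set is {q2, q8, q10, q12, q13, q14, q15, q16}.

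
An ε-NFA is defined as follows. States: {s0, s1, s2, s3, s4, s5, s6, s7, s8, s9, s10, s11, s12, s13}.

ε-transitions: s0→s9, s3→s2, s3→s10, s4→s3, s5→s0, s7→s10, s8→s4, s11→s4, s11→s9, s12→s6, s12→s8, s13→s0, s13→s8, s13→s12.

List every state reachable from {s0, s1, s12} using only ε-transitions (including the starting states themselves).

{s0, s1, s2, s3, s4, s6, s8, s9, s10, s12}

Start with {s0, s1, s12}.
From s0 via ε: add s9.
From s12 via ε: add s6, s8.
From s8 via ε: add s4.
From s4 via ε: add s3.
From s3 via ε: add s2, s10.
No new states can be added; the closed set is {s0, s1, s2, s3, s4, s6, s8, s9, s10, s12}.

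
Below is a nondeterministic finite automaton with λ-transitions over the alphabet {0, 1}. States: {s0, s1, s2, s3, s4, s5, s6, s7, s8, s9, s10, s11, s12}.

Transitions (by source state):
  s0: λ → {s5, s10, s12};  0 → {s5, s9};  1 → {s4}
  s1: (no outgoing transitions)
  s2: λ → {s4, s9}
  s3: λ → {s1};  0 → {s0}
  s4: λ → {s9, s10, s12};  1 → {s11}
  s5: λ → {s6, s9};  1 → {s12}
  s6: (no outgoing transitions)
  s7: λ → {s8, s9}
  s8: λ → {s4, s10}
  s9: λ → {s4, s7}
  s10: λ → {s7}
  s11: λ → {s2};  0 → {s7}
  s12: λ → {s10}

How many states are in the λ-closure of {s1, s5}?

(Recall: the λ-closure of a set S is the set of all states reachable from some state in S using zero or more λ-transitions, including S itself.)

Start with {s1, s5}.
From s5 via λ: add s6, s9.
From s9 via λ: add s4, s7.
From s4 via λ: add s10, s12.
From s7 via λ: add s8.
λ-closure = {s1, s4, s5, s6, s7, s8, s9, s10, s12}, which has 9 states.

9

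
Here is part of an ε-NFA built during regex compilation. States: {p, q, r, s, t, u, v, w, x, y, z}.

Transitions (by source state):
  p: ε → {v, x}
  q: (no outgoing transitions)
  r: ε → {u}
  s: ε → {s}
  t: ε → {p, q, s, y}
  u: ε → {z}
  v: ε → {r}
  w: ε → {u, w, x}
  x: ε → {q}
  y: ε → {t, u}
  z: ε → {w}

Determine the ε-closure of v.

{q, r, u, v, w, x, z}

Start with {v}.
From v via ε: add r.
From r via ε: add u.
From u via ε: add z.
From z via ε: add w.
From w via ε: add x.
From x via ε: add q.
No new states can be added; the closed set is {q, r, u, v, w, x, z}.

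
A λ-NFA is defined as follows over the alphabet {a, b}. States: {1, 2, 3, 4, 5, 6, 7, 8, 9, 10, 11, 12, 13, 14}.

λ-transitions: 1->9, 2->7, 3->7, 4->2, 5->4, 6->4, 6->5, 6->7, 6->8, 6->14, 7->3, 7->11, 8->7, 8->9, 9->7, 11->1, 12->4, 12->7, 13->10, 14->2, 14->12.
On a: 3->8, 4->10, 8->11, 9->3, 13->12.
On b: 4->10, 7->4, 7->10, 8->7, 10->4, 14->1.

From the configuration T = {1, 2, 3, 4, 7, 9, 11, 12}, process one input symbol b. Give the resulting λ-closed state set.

{1, 2, 3, 4, 7, 9, 10, 11}

4 on b → {10}.
7 on b → {4, 10}.
No b-transition from 1, 2, 3, 9, 11, 12.
Union after reading b: {4, 10}.
Now take the λ-closure:
From 4 via λ: add 2.
From 2 via λ: add 7.
From 7 via λ: add 3, 11.
From 11 via λ: add 1.
From 1 via λ: add 9.
No new states can be added; the closed set is {1, 2, 3, 4, 7, 9, 10, 11}.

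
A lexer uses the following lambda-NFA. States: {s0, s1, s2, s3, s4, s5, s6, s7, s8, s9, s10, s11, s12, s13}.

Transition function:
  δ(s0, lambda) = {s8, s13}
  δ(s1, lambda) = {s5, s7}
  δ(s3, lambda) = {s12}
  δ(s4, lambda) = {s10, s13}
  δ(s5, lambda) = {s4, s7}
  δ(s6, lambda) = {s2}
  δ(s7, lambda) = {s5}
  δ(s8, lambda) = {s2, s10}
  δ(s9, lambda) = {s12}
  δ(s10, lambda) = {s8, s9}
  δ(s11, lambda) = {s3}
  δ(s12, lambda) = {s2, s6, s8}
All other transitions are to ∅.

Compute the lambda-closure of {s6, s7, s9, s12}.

{s2, s4, s5, s6, s7, s8, s9, s10, s12, s13}

Start with {s6, s7, s9, s12}.
From s6 via lambda: add s2.
From s7 via lambda: add s5.
From s12 via lambda: add s8.
From s5 via lambda: add s4.
From s8 via lambda: add s10.
From s4 via lambda: add s13.
No new states can be added; the closed set is {s2, s4, s5, s6, s7, s8, s9, s10, s12, s13}.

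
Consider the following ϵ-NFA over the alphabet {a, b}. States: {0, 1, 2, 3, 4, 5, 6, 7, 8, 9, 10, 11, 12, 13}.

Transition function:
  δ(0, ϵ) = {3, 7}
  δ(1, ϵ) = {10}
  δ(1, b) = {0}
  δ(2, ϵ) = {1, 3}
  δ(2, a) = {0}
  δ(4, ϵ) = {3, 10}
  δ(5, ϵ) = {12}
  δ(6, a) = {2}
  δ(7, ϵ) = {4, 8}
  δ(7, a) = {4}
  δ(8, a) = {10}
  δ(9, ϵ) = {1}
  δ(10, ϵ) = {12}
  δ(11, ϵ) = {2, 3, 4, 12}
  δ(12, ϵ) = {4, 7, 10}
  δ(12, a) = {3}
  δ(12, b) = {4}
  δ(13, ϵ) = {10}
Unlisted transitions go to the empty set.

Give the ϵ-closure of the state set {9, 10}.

{1, 3, 4, 7, 8, 9, 10, 12}

Start with {9, 10}.
From 9 via ϵ: add 1.
From 10 via ϵ: add 12.
From 12 via ϵ: add 4, 7.
From 4 via ϵ: add 3.
From 7 via ϵ: add 8.
No new states can be added; the closed set is {1, 3, 4, 7, 8, 9, 10, 12}.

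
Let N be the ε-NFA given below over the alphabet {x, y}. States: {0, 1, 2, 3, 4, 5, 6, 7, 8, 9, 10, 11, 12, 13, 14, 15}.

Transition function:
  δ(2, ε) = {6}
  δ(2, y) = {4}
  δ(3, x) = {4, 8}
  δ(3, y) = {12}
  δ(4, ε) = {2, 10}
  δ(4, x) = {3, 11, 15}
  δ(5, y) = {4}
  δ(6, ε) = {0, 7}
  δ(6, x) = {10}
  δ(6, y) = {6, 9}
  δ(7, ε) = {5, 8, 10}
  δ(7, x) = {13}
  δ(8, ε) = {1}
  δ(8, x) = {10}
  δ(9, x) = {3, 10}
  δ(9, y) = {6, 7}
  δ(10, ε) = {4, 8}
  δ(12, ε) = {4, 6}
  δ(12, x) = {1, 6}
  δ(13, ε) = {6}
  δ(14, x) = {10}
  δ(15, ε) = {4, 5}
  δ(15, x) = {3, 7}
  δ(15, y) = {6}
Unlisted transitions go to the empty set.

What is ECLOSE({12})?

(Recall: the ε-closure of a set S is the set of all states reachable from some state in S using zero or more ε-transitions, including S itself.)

Start with {12}.
From 12 via ε: add 4, 6.
From 4 via ε: add 2, 10.
From 6 via ε: add 0, 7.
From 7 via ε: add 5, 8.
From 8 via ε: add 1.
No new states can be added; the closed set is {0, 1, 2, 4, 5, 6, 7, 8, 10, 12}.

{0, 1, 2, 4, 5, 6, 7, 8, 10, 12}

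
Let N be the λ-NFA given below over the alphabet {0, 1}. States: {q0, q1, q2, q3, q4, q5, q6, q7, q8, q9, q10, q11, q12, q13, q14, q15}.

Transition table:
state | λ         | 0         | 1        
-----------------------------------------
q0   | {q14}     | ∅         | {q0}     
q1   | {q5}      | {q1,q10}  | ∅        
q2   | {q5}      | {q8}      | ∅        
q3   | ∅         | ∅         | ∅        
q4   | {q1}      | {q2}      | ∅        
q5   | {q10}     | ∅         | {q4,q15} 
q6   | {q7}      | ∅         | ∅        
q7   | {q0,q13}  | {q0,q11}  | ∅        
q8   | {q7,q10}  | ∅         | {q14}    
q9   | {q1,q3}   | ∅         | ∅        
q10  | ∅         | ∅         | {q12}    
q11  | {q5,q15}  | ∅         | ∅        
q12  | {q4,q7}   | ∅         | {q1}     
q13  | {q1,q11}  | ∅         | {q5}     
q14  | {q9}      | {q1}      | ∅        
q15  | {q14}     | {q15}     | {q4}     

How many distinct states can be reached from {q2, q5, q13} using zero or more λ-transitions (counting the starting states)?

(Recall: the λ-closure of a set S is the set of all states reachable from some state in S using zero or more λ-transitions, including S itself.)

10

Start with {q2, q5, q13}.
From q5 via λ: add q10.
From q13 via λ: add q1, q11.
From q11 via λ: add q15.
From q15 via λ: add q14.
From q14 via λ: add q9.
From q9 via λ: add q3.
λ-closure = {q1, q2, q3, q5, q9, q10, q11, q13, q14, q15}, which has 10 states.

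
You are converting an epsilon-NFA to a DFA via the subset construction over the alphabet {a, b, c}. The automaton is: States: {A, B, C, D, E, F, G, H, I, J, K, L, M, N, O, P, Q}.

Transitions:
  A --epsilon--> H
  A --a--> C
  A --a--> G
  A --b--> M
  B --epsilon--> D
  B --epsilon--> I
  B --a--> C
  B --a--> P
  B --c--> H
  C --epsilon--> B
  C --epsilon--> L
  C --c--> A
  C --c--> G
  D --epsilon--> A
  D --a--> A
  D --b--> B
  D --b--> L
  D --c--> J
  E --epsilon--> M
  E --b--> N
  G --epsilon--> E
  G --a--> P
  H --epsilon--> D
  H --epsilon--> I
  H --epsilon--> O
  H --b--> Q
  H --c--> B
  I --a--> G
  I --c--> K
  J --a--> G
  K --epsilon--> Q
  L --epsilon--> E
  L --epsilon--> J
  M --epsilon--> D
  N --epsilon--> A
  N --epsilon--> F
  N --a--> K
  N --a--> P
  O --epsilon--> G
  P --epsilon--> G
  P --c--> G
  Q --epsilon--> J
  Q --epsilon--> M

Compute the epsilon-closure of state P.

Start with {P}.
From P via epsilon: add G.
From G via epsilon: add E.
From E via epsilon: add M.
From M via epsilon: add D.
From D via epsilon: add A.
From A via epsilon: add H.
From H via epsilon: add I, O.
No new states can be added; the closed set is {A, D, E, G, H, I, M, O, P}.

{A, D, E, G, H, I, M, O, P}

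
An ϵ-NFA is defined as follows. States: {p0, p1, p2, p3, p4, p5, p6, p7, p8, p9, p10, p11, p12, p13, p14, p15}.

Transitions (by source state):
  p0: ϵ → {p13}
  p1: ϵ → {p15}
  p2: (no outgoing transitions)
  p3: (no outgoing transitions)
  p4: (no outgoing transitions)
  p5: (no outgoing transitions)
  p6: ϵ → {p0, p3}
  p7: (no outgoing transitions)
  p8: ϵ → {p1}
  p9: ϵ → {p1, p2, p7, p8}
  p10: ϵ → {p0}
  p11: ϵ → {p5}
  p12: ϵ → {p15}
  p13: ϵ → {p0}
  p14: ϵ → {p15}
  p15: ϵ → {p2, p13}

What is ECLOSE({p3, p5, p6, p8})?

{p0, p1, p2, p3, p5, p6, p8, p13, p15}

Start with {p3, p5, p6, p8}.
From p6 via ϵ: add p0.
From p8 via ϵ: add p1.
From p0 via ϵ: add p13.
From p1 via ϵ: add p15.
From p15 via ϵ: add p2.
No new states can be added; the closed set is {p0, p1, p2, p3, p5, p6, p8, p13, p15}.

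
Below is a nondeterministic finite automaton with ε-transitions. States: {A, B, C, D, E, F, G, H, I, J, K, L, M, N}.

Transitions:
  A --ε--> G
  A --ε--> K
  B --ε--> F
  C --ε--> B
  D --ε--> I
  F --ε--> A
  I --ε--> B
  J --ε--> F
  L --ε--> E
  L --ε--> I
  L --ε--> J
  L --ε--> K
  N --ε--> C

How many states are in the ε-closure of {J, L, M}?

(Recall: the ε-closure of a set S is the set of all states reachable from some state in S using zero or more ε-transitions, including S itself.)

10

Start with {J, L, M}.
From J via ε: add F.
From L via ε: add E, I, K.
From F via ε: add A.
From I via ε: add B.
From A via ε: add G.
ε-closure = {A, B, E, F, G, I, J, K, L, M}, which has 10 states.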